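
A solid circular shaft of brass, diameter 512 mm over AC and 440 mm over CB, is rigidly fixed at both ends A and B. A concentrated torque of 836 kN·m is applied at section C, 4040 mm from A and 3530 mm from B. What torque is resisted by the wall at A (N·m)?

Compatibility: T_A·a/J_AC = T_B·b/J_CB with T_A + T_B = T₀.
J_AC = 6.75×10^-3 m⁴, J_CB = 3.68×10^-3 m⁴, so T_A = T₀·(J_AC/a)/((J_AC/a)+(J_CB/b)) = 514700 N·m, T_B = 321300 N·m.

515000 N·m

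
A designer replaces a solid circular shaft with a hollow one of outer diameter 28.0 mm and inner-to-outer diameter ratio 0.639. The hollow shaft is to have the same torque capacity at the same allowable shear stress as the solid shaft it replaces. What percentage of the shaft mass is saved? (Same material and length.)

33.2 %

Equal τ_max and T ⇒ the solid shaft needs d_s³ = d_o³(1−k⁴), so d_s = 28.0·(1−0.639⁴)^(1/3) = 26.35 mm.
Area ratio A_h/A_s = d_o²(1−k²)/d_s² = (1−k²)/(1−k⁴)^(2/3) = 0.6682.
Mass saving = 1 − 0.6682 = 33.2 %.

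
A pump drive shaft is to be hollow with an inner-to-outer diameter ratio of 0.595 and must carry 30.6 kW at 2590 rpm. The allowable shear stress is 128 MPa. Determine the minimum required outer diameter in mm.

ω = 2π·2590/60 = 271.2 rad/s, so T = P/ω = 30.6×10³ / 271.2 = 112.8 N·m.
For a hollow shaft with d_i/d_o = 0.595: τ_max = 16T/(π d_o³ (1−k⁴)), so d_o = [16T/(π τ_allow (1−k⁴))]^(1/3) = [16·112.8/(π·1.28×10^8·0.8747)]^(1/3) = 0.01725 m.

17.2 mm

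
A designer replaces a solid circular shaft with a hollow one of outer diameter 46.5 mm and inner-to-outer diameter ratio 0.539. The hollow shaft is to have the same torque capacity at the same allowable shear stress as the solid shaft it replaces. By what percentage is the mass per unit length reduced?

Equal τ_max and T ⇒ the solid shaft needs d_s³ = d_o³(1−k⁴), so d_s = 46.5·(1−0.539⁴)^(1/3) = 45.15 mm.
Area ratio A_h/A_s = d_o²(1−k²)/d_s² = (1−k²)/(1−k⁴)^(2/3) = 0.7524.
Mass saving = 1 − 0.7524 = 24.8 %.

24.8 %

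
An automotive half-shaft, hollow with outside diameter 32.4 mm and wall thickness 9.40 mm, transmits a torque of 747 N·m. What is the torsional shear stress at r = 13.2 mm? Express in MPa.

J = π(d_o⁴ − d_i⁴)/32 = π(0.0324⁴ − 0.0136⁴)/32 = 1.048×10^-7 m⁴.
Shear stress varies linearly with radius: τ = T·r/J = 747.0 × 0.0132 / 1.048×10^-7 = 9.406×10^7 Pa.

94.1 MPa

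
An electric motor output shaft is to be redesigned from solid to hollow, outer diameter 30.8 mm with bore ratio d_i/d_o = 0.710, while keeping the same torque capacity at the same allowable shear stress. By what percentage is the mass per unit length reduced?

Equal τ_max and T ⇒ the solid shaft needs d_s³ = d_o³(1−k⁴), so d_s = 30.8·(1−0.710⁴)^(1/3) = 27.93 mm.
Area ratio A_h/A_s = d_o²(1−k²)/d_s² = (1−k²)/(1−k⁴)^(2/3) = 0.6029.
Mass saving = 1 − 0.6029 = 39.7 %.

39.7 %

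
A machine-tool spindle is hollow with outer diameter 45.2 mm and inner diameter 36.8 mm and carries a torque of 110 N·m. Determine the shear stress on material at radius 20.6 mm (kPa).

9860 kPa

J = π(d_o⁴ − d_i⁴)/32 = π(0.0452⁴ − 0.0368⁴)/32 = 2.297×10^-7 m⁴.
Shear stress varies linearly with radius: τ = T·r/J = 110.0 × 0.0206 / 2.297×10^-7 = 9.864×10^6 Pa.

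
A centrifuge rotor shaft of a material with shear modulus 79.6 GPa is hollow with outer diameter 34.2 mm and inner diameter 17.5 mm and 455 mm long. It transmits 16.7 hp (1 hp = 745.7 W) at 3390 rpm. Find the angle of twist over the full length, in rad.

0.00160 rad

ω = 2π·3390/60 = 355.0 rad/s, so T = P/ω = 16.7×745.7 / 355.0 = 35.08 N·m.
J = π(d_o⁴ − d_i⁴)/32 = π(0.0342⁴ − 0.0175⁴)/32 = 1.251×10^-7 m⁴.
θ = T·L/(G·J) = 35.08 × 0.455 / (79.6×10⁹ × 1.251×10^-7) = 1.603×10^-3 rad.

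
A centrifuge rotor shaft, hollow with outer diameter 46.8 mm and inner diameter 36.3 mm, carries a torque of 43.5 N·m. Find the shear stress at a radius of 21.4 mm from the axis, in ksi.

J = π(d_o⁴ − d_i⁴)/32 = π(0.0468⁴ − 0.0363⁴)/32 = 3.005×10^-7 m⁴.
Shear stress varies linearly with radius: τ = T·r/J = 43.50 × 0.0214 / 3.005×10^-7 = 3.098×10^6 Pa.

0.449 ksi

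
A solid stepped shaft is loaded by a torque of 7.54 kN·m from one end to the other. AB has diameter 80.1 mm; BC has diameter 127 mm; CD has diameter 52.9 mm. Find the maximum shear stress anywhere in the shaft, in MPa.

259 MPa

Under the same torque, τ_max = 16T/(πd³) is largest where d is smallest — segment CD (d = 52.9 mm).
τ_max = 16·7540/(π·(0.0529)³) = 2.594×10^8 Pa.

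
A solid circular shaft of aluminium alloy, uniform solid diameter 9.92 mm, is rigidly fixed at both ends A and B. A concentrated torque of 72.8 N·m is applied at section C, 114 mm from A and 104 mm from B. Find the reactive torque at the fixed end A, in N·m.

34.7 N·m

With uniform GJ and both ends fixed, compatibility θ_AC = θ_CB gives T_A·a = T_B·b, together with T_A + T_B = T₀.
T_A = T₀·b/(a+b) = 72.80·104/218.0 = 34.73 N·m; T_B = 38.07 N·m.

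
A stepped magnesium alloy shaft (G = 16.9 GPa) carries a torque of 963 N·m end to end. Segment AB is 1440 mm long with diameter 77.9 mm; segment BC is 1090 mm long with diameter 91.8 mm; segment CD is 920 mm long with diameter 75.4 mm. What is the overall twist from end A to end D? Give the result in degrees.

J_AB = π(0.0779)⁴/32 = 3.62×10^-6 m⁴; J_BC = π(0.0918)⁴/32 = 6.97×10^-6 m⁴; J_CD = π(0.0754)⁴/32 = 3.17×10^-6 m⁴.
θ = (T/G)·Σ L_i/J_i = (963.0/16.9×10⁹)·(1.44/3.62×10^-6 + 1.09/6.97×10^-6 + 0.920/3.17×10^-6) = 0.04813 rad.

2.76°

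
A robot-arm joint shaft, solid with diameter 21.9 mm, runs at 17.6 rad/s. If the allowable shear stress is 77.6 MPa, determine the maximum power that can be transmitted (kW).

J = πd⁴/32 = π(0.0219)⁴/32 = 2.258×10^-8 m⁴.
T_max = τ_allow·J/r = 7.76×10^7 × 2.258×10^-8 / 0.0109 = 160.0 N·m.
ω = 17.6 rad/s, so P_max = T_max·ω = 2817 W.

2.82 kW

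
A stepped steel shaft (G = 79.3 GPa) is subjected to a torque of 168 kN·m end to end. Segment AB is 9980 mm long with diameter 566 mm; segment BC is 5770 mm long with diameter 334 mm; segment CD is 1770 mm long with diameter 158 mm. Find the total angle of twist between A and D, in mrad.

73.4 mrad

J_AB = π(0.566)⁴/32 = 0.0101 m⁴; J_BC = π(0.334)⁴/32 = 1.22×10^-3 m⁴; J_CD = π(0.158)⁴/32 = 6.12×10^-5 m⁴.
θ = (T/G)·Σ L_i/J_i = (168000/79.3×10⁹)·(9.98/0.0101 + 5.77/1.22×10^-3 + 1.77/6.12×10^-5) = 0.07339 rad.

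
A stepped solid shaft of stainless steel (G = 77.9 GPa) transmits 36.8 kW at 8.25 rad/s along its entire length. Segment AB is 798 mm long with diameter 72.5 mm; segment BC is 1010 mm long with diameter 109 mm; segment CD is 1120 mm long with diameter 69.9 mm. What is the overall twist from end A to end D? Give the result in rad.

ω = 8.25 rad/s, so T = P/ω = 36.8×10³ / 8.250 = 4461 N·m.
J_AB = π(0.0725)⁴/32 = 2.71×10^-6 m⁴; J_BC = π(0.109)⁴/32 = 1.39×10^-5 m⁴; J_CD = π(0.0699)⁴/32 = 2.34×10^-6 m⁴.
θ = (T/G)·Σ L_i/J_i = (4461/77.9×10⁹)·(0.798/2.71×10^-6 + 1.01/1.39×10^-5 + 1.12/2.34×10^-6) = 0.04838 rad.

0.0484 rad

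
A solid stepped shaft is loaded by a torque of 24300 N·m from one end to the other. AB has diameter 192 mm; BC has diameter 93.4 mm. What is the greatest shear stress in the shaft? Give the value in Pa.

Under the same torque, τ_max = 16T/(πd³) is largest where d is smallest — segment BC (d = 93.4 mm).
τ_max = 16·24300/(π·(0.0934)³) = 1.519×10^8 Pa.

1.52e8 Pa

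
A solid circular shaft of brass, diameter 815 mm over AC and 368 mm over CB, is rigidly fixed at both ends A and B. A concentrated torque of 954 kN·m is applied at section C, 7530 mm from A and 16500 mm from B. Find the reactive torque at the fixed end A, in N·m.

936000 N·m

Compatibility: T_A·a/J_AC = T_B·b/J_CB with T_A + T_B = T₀.
J_AC = 0.0433 m⁴, J_CB = 1.80×10^-3 m⁴, so T_A = T₀·(J_AC/a)/((J_AC/a)+(J_CB/b)) = 936200 N·m, T_B = 17760 N·m.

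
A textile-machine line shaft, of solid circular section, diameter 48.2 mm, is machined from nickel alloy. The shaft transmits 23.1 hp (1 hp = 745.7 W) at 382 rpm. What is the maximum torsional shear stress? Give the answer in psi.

2840 psi

ω = 2π·382/60 = 40.00 rad/s, so T = P/ω = 23.1×745.7 / 40.00 = 430.6 N·m.
J = πd⁴/32 = π(0.0482)⁴/32 = 5.299×10^-7 m⁴.
τ_max = T·r/J = 430.6 × 0.0241 / 5.299×10^-7 = 1.958×10^7 Pa.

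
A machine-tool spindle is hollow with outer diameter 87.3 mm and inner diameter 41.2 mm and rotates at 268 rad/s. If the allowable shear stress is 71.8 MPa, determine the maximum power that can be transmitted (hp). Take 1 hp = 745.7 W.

J = π(d_o⁴ − d_i⁴)/32 = π(0.0873⁴ − 0.0412⁴)/32 = 5.420×10^-6 m⁴.
T_max = τ_allow·J/r = 7.18×10^7 × 5.420×10^-6 / 0.0437 = 8915 N·m.
ω = 268 rad/s, so P_max = T_max·ω = 2.389×10^6 W.

3200 hp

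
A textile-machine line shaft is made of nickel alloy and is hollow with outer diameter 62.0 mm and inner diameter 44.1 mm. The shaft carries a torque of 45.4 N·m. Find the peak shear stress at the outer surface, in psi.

J = π(d_o⁴ − d_i⁴)/32 = π(0.0620⁴ − 0.0441⁴)/32 = 1.079×10^-6 m⁴.
τ_max = T·r/J = 45.40 × 0.0310 / 1.079×10^-6 = 1.304×10^6 Pa.

189 psi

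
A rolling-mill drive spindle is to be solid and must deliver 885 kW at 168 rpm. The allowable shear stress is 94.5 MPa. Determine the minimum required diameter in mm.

ω = 2π·168/60 = 17.59 rad/s, so T = P/ω = 885×10³ / 17.59 = 50300 N·m.
For a solid shaft τ_max = 16T/(πd³), so d = (16T/(π τ_allow))^(1/3) = (16·50300/(π·9.45×10^7))^(1/3) = 0.1394 m.

139 mm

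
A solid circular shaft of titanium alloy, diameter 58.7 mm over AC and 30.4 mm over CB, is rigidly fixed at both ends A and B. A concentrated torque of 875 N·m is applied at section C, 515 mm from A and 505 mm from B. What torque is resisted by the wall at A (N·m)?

815 N·m

Compatibility: T_A·a/J_AC = T_B·b/J_CB with T_A + T_B = T₀.
J_AC = 1.17×10^-6 m⁴, J_CB = 8.38×10^-8 m⁴, so T_A = T₀·(J_AC/a)/((J_AC/a)+(J_CB/b)) = 815.2 N·m, T_B = 59.80 N·m.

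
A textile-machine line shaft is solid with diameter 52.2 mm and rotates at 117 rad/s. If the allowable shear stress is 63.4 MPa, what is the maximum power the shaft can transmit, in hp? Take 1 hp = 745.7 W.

J = πd⁴/32 = π(0.0522)⁴/32 = 7.289×10^-7 m⁴.
T_max = τ_allow·J/r = 6.34×10^7 × 7.289×10^-7 / 0.0261 = 1771 N·m.
ω = 117 rad/s, so P_max = T_max·ω = 2.072×10^5 W.

278 hp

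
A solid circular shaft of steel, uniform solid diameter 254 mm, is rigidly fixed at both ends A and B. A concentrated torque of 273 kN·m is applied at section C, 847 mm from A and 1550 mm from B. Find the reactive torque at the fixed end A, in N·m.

177000 N·m

With uniform GJ and both ends fixed, compatibility θ_AC = θ_CB gives T_A·a = T_B·b, together with T_A + T_B = T₀.
T_A = T₀·b/(a+b) = 273000·1550/2397 = 176500 N·m; T_B = 96470 N·m.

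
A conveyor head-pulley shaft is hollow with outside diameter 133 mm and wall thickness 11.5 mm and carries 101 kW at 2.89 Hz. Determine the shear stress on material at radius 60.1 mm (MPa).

20.5 MPa

ω = 2π·2.89 = 18.16 rad/s, so T = P/ω = 101×10³ / 18.16 = 5562 N·m.
J = π(d_o⁴ − d_i⁴)/32 = π(0.133⁴ − 0.110⁴)/32 = 1.635×10^-5 m⁴.
Shear stress varies linearly with radius: τ = T·r/J = 5562 × 0.0601 / 1.635×10^-5 = 2.045×10^7 Pa.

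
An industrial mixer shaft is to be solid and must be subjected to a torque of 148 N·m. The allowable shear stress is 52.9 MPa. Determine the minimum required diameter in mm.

For a solid shaft τ_max = 16T/(πd³), so d = (16T/(π τ_allow))^(1/3) = (16·148.0/(π·5.29×10^7))^(1/3) = 0.02424 m.

24.2 mm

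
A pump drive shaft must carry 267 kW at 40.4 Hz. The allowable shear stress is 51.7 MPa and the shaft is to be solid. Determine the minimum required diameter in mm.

47.0 mm

ω = 2π·40.4 = 253.8 rad/s, so T = P/ω = 267×10³ / 253.8 = 1052 N·m.
For a solid shaft τ_max = 16T/(πd³), so d = (16T/(π τ_allow))^(1/3) = (16·1052/(π·5.17×10^7))^(1/3) = 0.04697 m.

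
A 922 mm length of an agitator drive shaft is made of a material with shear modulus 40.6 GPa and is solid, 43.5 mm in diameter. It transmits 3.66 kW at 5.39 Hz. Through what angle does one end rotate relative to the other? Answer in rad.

ω = 2π·5.39 = 33.87 rad/s, so T = P/ω = 3.66×10³ / 33.87 = 108.1 N·m.
J = πd⁴/32 = π(0.0435)⁴/32 = 3.515×10^-7 m⁴.
θ = T·L/(G·J) = 108.1 × 0.922 / (40.6×10⁹ × 3.515×10^-7) = 6.982×10^-3 rad.

0.00698 rad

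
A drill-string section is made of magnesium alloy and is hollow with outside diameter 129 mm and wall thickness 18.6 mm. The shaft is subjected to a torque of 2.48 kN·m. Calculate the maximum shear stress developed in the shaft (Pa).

J = π(d_o⁴ − d_i⁴)/32 = π(0.129⁴ − 0.0918⁴)/32 = 2.021×10^-5 m⁴.
τ_max = T·r/J = 2480 × 0.0645 / 2.021×10^-5 = 7.913×10^6 Pa.

7.91e6 Pa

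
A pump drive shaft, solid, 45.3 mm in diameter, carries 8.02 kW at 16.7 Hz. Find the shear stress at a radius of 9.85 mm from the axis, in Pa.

ω = 2π·16.7 = 104.9 rad/s, so T = P/ω = 8.02×10³ / 104.9 = 76.43 N·m.
J = πd⁴/32 = π(0.0453)⁴/32 = 4.134×10^-7 m⁴.
Shear stress varies linearly with radius: τ = T·r/J = 76.43 × 0.00985 / 4.134×10^-7 = 1.821×10^6 Pa.

1.82e6 Pa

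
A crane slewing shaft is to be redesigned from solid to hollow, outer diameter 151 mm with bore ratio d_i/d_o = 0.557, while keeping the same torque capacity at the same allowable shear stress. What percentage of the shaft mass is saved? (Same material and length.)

Equal τ_max and T ⇒ the solid shaft needs d_s³ = d_o³(1−k⁴), so d_s = 151·(1−0.557⁴)^(1/3) = 146.0 mm.
Area ratio A_h/A_s = d_o²(1−k²)/d_s² = (1−k²)/(1−k⁴)^(2/3) = 0.7379.
Mass saving = 1 − 0.7379 = 26.2 %.

26.2 %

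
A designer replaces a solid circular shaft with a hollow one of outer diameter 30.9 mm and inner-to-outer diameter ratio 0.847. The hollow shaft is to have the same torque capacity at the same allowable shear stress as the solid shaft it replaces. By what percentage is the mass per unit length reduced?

54.2 %

Equal τ_max and T ⇒ the solid shaft needs d_s³ = d_o³(1−k⁴), so d_s = 30.9·(1−0.847⁴)^(1/3) = 24.28 mm.
Area ratio A_h/A_s = d_o²(1−k²)/d_s² = (1−k²)/(1−k⁴)^(2/3) = 0.4576.
Mass saving = 1 − 0.4576 = 54.2 %.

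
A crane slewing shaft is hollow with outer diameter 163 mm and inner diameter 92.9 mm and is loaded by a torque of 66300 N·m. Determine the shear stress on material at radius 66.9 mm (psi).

J = π(d_o⁴ − d_i⁴)/32 = π(0.163⁴ − 0.0929⁴)/32 = 6.199×10^-5 m⁴.
Shear stress varies linearly with radius: τ = T·r/J = 66300 × 0.0669 / 6.199×10^-5 = 7.155×10^7 Pa.

10400 psi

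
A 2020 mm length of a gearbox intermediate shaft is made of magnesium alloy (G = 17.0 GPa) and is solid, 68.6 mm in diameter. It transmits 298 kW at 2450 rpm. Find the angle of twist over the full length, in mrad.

ω = 2π·2450/60 = 256.6 rad/s, so T = P/ω = 298×10³ / 256.6 = 1162 N·m.
J = πd⁴/32 = π(0.0686)⁴/32 = 2.174×10^-6 m⁴.
θ = T·L/(G·J) = 1162 × 2.02 / (17.0×10⁹ × 2.174×10^-6) = 0.06348 rad.

63.5 mrad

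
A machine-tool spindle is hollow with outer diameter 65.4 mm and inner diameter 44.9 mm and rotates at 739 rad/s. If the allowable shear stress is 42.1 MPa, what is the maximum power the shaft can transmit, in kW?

J = π(d_o⁴ − d_i⁴)/32 = π(0.0654⁴ − 0.0449⁴)/32 = 1.397×10^-6 m⁴.
T_max = τ_allow·J/r = 4.21×10^7 × 1.397×10^-6 / 0.0327 = 1799 N·m.
ω = 739 rad/s, so P_max = T_max·ω = 1.329×10^6 W.

1330 kW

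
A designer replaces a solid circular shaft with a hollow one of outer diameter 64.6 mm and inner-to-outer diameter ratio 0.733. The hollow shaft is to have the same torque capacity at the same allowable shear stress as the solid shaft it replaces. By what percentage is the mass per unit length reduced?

41.9 %

Equal τ_max and T ⇒ the solid shaft needs d_s³ = d_o³(1−k⁴), so d_s = 64.6·(1−0.733⁴)^(1/3) = 57.67 mm.
Area ratio A_h/A_s = d_o²(1−k²)/d_s² = (1−k²)/(1−k⁴)^(2/3) = 0.5807.
Mass saving = 1 − 0.5807 = 41.9 %.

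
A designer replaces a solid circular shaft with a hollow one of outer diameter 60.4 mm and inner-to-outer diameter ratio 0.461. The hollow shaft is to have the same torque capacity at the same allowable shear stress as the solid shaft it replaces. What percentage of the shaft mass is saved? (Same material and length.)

18.8 %

Equal τ_max and T ⇒ the solid shaft needs d_s³ = d_o³(1−k⁴), so d_s = 60.4·(1−0.461⁴)^(1/3) = 59.48 mm.
Area ratio A_h/A_s = d_o²(1−k²)/d_s² = (1−k²)/(1−k⁴)^(2/3) = 0.8121.
Mass saving = 1 − 0.8121 = 18.8 %.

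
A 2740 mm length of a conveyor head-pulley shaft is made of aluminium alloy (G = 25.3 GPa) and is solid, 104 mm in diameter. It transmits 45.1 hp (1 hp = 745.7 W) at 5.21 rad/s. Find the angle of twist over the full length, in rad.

ω = 5.21 rad/s, so T = P/ω = 45.1×745.7 / 5.210 = 6455 N·m.
J = πd⁴/32 = π(0.104)⁴/32 = 1.149×10^-5 m⁴.
θ = T·L/(G·J) = 6455 × 2.74 / (25.3×10⁹ × 1.149×10^-5) = 0.06087 rad.

0.0609 rad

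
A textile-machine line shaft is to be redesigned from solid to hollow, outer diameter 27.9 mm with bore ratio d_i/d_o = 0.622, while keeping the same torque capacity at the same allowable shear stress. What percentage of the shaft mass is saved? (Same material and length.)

Equal τ_max and T ⇒ the solid shaft needs d_s³ = d_o³(1−k⁴), so d_s = 27.9·(1−0.622⁴)^(1/3) = 26.43 mm.
Area ratio A_h/A_s = d_o²(1−k²)/d_s² = (1−k²)/(1−k⁴)^(2/3) = 0.6831.
Mass saving = 1 − 0.6831 = 31.7 %.

31.7 %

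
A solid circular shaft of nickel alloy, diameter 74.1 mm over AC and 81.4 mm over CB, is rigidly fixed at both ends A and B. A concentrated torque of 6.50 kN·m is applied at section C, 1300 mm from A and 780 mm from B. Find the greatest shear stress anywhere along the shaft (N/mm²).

Compatibility: T_A·a/J_AC = T_B·b/J_CB with T_A + T_B = T₀.
J_AC = 2.96×10^-6 m⁴, J_CB = 4.31×10^-6 m⁴, so T_A = T₀·(J_AC/a)/((J_AC/a)+(J_CB/b)) = 1897 N·m, T_B = 4603 N·m.
τ in each portion: τ_AC = 2.37×10^7 Pa, τ_CB = 4.35×10^7 Pa; maximum is in CB.
τ_max = T_CB·r/J = 4603·0.0407/4.31×10^-6 = 4.347×10^7 Pa.

43.5 N/mm²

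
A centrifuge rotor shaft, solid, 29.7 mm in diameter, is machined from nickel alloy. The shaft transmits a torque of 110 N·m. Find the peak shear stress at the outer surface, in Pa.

2.14e7 Pa

J = πd⁴/32 = π(0.0297)⁴/32 = 7.639×10^-8 m⁴.
τ_max = T·r/J = 110.0 × 0.0149 / 7.639×10^-8 = 2.138×10^7 Pa.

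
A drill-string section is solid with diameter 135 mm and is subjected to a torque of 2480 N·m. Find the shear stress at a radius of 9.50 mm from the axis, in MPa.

0.723 MPa

J = πd⁴/32 = π(0.135)⁴/32 = 3.261×10^-5 m⁴.
Shear stress varies linearly with radius: τ = T·r/J = 2480 × 0.00950 / 3.261×10^-5 = 7.225×10^5 Pa.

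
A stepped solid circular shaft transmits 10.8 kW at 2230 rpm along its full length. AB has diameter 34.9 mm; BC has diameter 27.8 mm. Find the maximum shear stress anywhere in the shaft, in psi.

1590 psi

ω = 2π·2230/60 = 233.5 rad/s, so T = P/ω = 10.8×10³ / 233.5 = 46.25 N·m.
Under the same torque, τ_max = 16T/(πd³) is largest where d is smallest — segment BC (d = 27.8 mm).
τ_max = 16·46.25/(π·(0.0278)³) = 1.096×10^7 Pa.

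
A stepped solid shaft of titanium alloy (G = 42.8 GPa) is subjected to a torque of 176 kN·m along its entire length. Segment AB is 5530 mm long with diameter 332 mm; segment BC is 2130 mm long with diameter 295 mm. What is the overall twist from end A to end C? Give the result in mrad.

30.8 mrad

J_AB = π(0.332)⁴/32 = 1.19×10^-3 m⁴; J_BC = π(0.295)⁴/32 = 7.44×10^-4 m⁴.
θ = (T/G)·Σ L_i/J_i = (176000/42.8×10⁹)·(5.53/1.19×10^-3 + 2.13/7.44×10^-4) = 0.03085 rad.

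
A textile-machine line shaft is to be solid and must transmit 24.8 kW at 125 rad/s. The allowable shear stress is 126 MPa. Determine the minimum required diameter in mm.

ω = 125 rad/s, so T = P/ω = 24.8×10³ / 125.0 = 198.4 N·m.
For a solid shaft τ_max = 16T/(πd³), so d = (16T/(π τ_allow))^(1/3) = (16·198.4/(π·1.26×10^8))^(1/3) = 0.02002 m.

20.0 mm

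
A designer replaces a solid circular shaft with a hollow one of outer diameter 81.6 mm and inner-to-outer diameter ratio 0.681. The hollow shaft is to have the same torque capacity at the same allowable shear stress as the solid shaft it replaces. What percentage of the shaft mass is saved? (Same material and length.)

Equal τ_max and T ⇒ the solid shaft needs d_s³ = d_o³(1−k⁴), so d_s = 81.6·(1−0.681⁴)^(1/3) = 75.27 mm.
Area ratio A_h/A_s = d_o²(1−k²)/d_s² = (1−k²)/(1−k⁴)^(2/3) = 0.6302.
Mass saving = 1 − 0.6302 = 37.0 %.

37.0 %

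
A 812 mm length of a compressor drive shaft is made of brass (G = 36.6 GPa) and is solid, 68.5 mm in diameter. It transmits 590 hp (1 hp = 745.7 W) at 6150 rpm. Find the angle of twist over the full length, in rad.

ω = 2π·6150/60 = 644.0 rad/s, so T = P/ω = 590×745.7 / 644.0 = 683.1 N·m.
J = πd⁴/32 = π(0.0685)⁴/32 = 2.162×10^-6 m⁴.
θ = T·L/(G·J) = 683.1 × 0.812 / (36.6×10⁹ × 2.162×10^-6) = 7.012×10^-3 rad.

0.00701 rad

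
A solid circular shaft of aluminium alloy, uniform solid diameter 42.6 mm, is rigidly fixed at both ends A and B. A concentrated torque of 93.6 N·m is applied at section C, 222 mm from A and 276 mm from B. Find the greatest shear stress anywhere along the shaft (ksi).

With uniform GJ and both ends fixed, compatibility θ_AC = θ_CB gives T_A·a = T_B·b, together with T_A + T_B = T₀.
T_A = T₀·b/(a+b) = 93.60·276/498.0 = 51.87 N·m; T_B = 41.73 N·m.
τ in each portion: τ_AC = 3.42×10^6 Pa, τ_CB = 2.75×10^6 Pa; maximum is in AC.
τ_max = T_AC·r/J = 51.87·0.0213/3.23×10^-7 = 3.417×10^6 Pa.

0.496 ksi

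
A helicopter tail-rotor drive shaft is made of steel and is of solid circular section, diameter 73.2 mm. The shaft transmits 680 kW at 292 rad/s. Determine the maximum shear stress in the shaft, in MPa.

ω = 292 rad/s, so T = P/ω = 680×10³ / 292.0 = 2329 N·m.
J = πd⁴/32 = π(0.0732)⁴/32 = 2.819×10^-6 m⁴.
τ_max = T·r/J = 2329 × 0.0366 / 2.819×10^-6 = 3.024×10^7 Pa.

30.2 MPa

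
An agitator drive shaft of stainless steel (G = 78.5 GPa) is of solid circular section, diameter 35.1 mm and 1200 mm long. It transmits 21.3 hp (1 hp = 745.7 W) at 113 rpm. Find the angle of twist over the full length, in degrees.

ω = 2π·113/60 = 11.83 rad/s, so T = P/ω = 21.3×745.7 / 11.83 = 1342 N·m.
J = πd⁴/32 = π(0.0351)⁴/32 = 1.490×10^-7 m⁴.
θ = T·L/(G·J) = 1342 × 1.20 / (78.5×10⁹ × 1.490×10^-7) = 0.1377 rad.

7.89°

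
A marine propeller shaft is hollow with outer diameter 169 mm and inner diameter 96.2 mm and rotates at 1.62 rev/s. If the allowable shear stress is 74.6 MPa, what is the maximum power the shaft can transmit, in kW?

644 kW

J = π(d_o⁴ − d_i⁴)/32 = π(0.169⁴ − 0.0962⁴)/32 = 7.168×10^-5 m⁴.
T_max = τ_allow·J/r = 7.46×10^7 × 7.168×10^-5 / 0.0845 = 63280 N·m.
ω = 2π·1.62 = 10.18 rad/s, so P_max = T_max·ω = 6.441×10^5 W.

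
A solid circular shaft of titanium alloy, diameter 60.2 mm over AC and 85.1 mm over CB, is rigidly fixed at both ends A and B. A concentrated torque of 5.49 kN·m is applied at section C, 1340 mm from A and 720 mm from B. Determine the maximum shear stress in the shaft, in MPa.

Compatibility: T_A·a/J_AC = T_B·b/J_CB with T_A + T_B = T₀.
J_AC = 1.29×10^-6 m⁴, J_CB = 5.15×10^-6 m⁴, so T_A = T₀·(J_AC/a)/((J_AC/a)+(J_CB/b)) = 651.1 N·m, T_B = 4839 N·m.
τ in each portion: τ_AC = 1.52×10^7 Pa, τ_CB = 4.00×10^7 Pa; maximum is in CB.
τ_max = T_CB·r/J = 4839·0.0425/5.15×10^-6 = 3.999×10^7 Pa.

40.0 MPa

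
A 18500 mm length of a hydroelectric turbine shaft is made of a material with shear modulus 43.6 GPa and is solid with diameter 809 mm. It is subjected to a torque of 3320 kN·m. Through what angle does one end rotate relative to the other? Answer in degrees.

J = πd⁴/32 = π(0.809)⁴/32 = 0.04205 m⁴.
θ = T·L/(G·J) = 3.320e6 × 18.5 / (43.6×10⁹ × 0.04205) = 0.03350 rad.

1.92°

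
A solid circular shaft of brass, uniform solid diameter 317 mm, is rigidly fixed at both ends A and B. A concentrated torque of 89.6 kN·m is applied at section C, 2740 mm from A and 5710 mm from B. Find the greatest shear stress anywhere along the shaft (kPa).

With uniform GJ and both ends fixed, compatibility θ_AC = θ_CB gives T_A·a = T_B·b, together with T_A + T_B = T₀.
T_A = T₀·b/(a+b) = 89600·5710/8450 = 60550 N·m; T_B = 29050 N·m.
τ in each portion: τ_AC = 9.68×10^6 Pa, τ_CB = 4.65×10^6 Pa; maximum is in AC.
τ_max = T_AC·r/J = 60550·0.159/9.91×10^-4 = 9.680×10^6 Pa.

9680 kPa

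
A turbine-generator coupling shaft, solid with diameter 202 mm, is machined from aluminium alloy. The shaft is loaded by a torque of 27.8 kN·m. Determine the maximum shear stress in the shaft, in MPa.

17.2 MPa

J = πd⁴/32 = π(0.202)⁴/32 = 1.635×10^-4 m⁴.
τ_max = T·r/J = 27800 × 0.101 / 1.635×10^-4 = 1.718×10^7 Pa.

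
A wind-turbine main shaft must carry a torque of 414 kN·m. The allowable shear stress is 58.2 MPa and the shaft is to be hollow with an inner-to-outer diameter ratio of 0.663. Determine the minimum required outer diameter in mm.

355 mm

For a hollow shaft with d_i/d_o = 0.663: τ_max = 16T/(π d_o³ (1−k⁴)), so d_o = [16T/(π τ_allow (1−k⁴))]^(1/3) = [16·414000/(π·5.82×10^7·0.8068)]^(1/3) = 0.3554 m.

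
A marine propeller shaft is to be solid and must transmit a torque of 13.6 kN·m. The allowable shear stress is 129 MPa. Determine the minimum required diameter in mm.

81.3 mm

For a solid shaft τ_max = 16T/(πd³), so d = (16T/(π τ_allow))^(1/3) = (16·13600/(π·1.29×10^8))^(1/3) = 0.08128 m.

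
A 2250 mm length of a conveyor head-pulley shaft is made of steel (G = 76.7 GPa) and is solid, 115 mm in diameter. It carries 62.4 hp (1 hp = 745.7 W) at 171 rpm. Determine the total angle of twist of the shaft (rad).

ω = 2π·171/60 = 17.91 rad/s, so T = P/ω = 62.4×745.7 / 17.91 = 2599 N·m.
J = πd⁴/32 = π(0.115)⁴/32 = 1.717×10^-5 m⁴.
θ = T·L/(G·J) = 2599 × 2.25 / (76.7×10⁹ × 1.717×10^-5) = 4.439×10^-3 rad.

0.00444 rad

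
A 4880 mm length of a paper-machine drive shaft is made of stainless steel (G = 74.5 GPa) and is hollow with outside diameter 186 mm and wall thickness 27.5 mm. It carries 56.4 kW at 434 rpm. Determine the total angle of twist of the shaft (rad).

ω = 2π·434/60 = 45.45 rad/s, so T = P/ω = 56.4×10³ / 45.45 = 1241 N·m.
J = π(d_o⁴ − d_i⁴)/32 = π(0.186⁴ − 0.131⁴)/32 = 8.859×10^-5 m⁴.
θ = T·L/(G·J) = 1241 × 4.88 / (74.5×10⁹ × 8.859×10^-5) = 9.176×10^-4 rad.

9.18e-4 rad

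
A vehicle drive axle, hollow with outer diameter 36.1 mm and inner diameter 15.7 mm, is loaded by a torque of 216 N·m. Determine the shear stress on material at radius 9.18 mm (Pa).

1.23e7 Pa

J = π(d_o⁴ − d_i⁴)/32 = π(0.0361⁴ − 0.0157⁴)/32 = 1.608×10^-7 m⁴.
Shear stress varies linearly with radius: τ = T·r/J = 216.0 × 0.00918 / 1.608×10^-7 = 1.233×10^7 Pa.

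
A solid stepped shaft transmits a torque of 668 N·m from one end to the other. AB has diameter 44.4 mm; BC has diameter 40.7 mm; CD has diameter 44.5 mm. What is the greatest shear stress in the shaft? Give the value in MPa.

Under the same torque, τ_max = 16T/(πd³) is largest where d is smallest — segment BC (d = 40.7 mm).
τ_max = 16·668.0/(π·(0.0407)³) = 5.046×10^7 Pa.

50.5 MPa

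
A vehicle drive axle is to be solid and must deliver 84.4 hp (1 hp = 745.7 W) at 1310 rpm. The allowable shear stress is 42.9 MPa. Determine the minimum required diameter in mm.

37.9 mm

ω = 2π·1310/60 = 137.2 rad/s, so T = P/ω = 84.4×745.7 / 137.2 = 458.8 N·m.
For a solid shaft τ_max = 16T/(πd³), so d = (16T/(π τ_allow))^(1/3) = (16·458.8/(π·4.29×10^7))^(1/3) = 0.03791 m.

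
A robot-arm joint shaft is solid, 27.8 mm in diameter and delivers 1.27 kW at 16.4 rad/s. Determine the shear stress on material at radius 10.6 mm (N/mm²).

14.0 N/mm²

ω = 16.4 rad/s, so T = P/ω = 1.27×10³ / 16.40 = 77.44 N·m.
J = πd⁴/32 = π(0.0278)⁴/32 = 5.864×10^-8 m⁴.
Shear stress varies linearly with radius: τ = T·r/J = 77.44 × 0.0106 / 5.864×10^-8 = 1.400×10^7 Pa.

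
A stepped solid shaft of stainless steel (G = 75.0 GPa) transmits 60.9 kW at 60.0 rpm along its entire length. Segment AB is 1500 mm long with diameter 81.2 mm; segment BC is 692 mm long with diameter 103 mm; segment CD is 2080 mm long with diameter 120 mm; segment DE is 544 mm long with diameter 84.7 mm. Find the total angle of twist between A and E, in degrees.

4.62°

ω = 2π·60.0/60 = 6.283 rad/s, so T = P/ω = 60.9×10³ / 6.283 = 9693 N·m.
J_AB = π(0.0812)⁴/32 = 4.27×10^-6 m⁴; J_BC = π(0.103)⁴/32 = 1.10×10^-5 m⁴; J_CD = π(0.120)⁴/32 = 2.04×10^-5 m⁴; J_DE = π(0.0847)⁴/32 = 5.05×10^-6 m⁴.
θ = (T/G)·Σ L_i/J_i = (9693/75.0×10⁹)·(1.50/4.27×10^-6 + 0.692/1.10×10^-5 + 2.08/2.04×10^-5 + 0.544/5.05×10^-6) = 0.08063 rad.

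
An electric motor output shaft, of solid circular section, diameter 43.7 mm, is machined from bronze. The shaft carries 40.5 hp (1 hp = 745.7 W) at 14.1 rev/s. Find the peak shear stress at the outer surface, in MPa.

ω = 2π·14.1 = 88.59 rad/s, so T = P/ω = 40.5×745.7 / 88.59 = 340.9 N·m.
J = πd⁴/32 = π(0.0437)⁴/32 = 3.580×10^-7 m⁴.
τ_max = T·r/J = 340.9 × 0.0219 / 3.580×10^-7 = 2.080×10^7 Pa.

20.8 MPa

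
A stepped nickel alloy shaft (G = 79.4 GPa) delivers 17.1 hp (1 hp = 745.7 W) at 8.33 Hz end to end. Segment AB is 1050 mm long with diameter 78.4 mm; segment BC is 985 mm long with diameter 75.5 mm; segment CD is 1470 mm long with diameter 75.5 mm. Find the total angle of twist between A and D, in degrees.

0.185°

ω = 2π·8.33 = 52.34 rad/s, so T = P/ω = 17.1×745.7 / 52.34 = 243.6 N·m.
J_AB = π(0.0784)⁴/32 = 3.71×10^-6 m⁴; J_BC = π(0.0755)⁴/32 = 3.19×10^-6 m⁴; J_CD = π(0.0755)⁴/32 = 3.19×10^-6 m⁴.
θ = (T/G)·Σ L_i/J_i = (243.6/79.4×10⁹)·(1.05/3.71×10^-6 + 0.985/3.19×10^-6 + 1.47/3.19×10^-6) = 3.230×10^-3 rad.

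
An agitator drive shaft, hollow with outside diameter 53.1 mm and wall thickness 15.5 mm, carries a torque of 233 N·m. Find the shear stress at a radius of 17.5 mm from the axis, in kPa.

5390 kPa

J = π(d_o⁴ − d_i⁴)/32 = π(0.0531⁴ − 0.0221⁴)/32 = 7.571×10^-7 m⁴.
Shear stress varies linearly with radius: τ = T·r/J = 233.0 × 0.0175 / 7.571×10^-7 = 5.386×10^6 Pa.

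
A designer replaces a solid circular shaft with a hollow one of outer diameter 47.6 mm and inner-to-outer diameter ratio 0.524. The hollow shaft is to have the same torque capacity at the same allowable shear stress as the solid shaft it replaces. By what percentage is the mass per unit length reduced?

23.6 %

Equal τ_max and T ⇒ the solid shaft needs d_s³ = d_o³(1−k⁴), so d_s = 47.6·(1−0.524⁴)^(1/3) = 46.37 mm.
Area ratio A_h/A_s = d_o²(1−k²)/d_s² = (1−k²)/(1−k⁴)^(2/3) = 0.7643.
Mass saving = 1 − 0.7643 = 23.6 %.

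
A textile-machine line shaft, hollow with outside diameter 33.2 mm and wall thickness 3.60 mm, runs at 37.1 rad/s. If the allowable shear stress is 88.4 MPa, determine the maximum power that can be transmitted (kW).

14.7 kW

J = π(d_o⁴ − d_i⁴)/32 = π(0.0332⁴ − 0.0260⁴)/32 = 7.441×10^-8 m⁴.
T_max = τ_allow·J/r = 8.84×10^7 × 7.441×10^-8 / 0.0166 = 396.3 N·m.
ω = 37.1 rad/s, so P_max = T_max·ω = 1.470×10^4 W.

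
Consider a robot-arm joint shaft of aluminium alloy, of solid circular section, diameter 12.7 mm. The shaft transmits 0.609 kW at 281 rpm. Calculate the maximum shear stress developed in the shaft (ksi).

7.46 ksi

ω = 2π·281/60 = 29.43 rad/s, so T = P/ω = 0.609×10³ / 29.43 = 20.70 N·m.
J = πd⁴/32 = π(0.0127)⁴/32 = 2.554×10^-9 m⁴.
τ_max = T·r/J = 20.70 × 0.00635 / 2.554×10^-9 = 5.146×10^7 Pa.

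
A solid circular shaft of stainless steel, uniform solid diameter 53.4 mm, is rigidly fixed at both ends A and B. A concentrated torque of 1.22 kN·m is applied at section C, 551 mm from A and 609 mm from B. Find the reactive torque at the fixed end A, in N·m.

With uniform GJ and both ends fixed, compatibility θ_AC = θ_CB gives T_A·a = T_B·b, together with T_A + T_B = T₀.
T_A = T₀·b/(a+b) = 1220·609/1160 = 640.5 N·m; T_B = 579.5 N·m.

640 N·m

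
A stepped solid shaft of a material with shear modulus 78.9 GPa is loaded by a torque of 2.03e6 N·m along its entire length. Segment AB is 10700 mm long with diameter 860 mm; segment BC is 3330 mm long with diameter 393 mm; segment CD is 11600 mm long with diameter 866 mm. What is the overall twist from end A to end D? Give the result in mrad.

47.1 mrad

J_AB = π(0.860)⁴/32 = 0.0537 m⁴; J_BC = π(0.393)⁴/32 = 2.34×10^-3 m⁴; J_CD = π(0.866)⁴/32 = 0.0552 m⁴.
θ = (T/G)·Σ L_i/J_i = (2.030e6/78.9×10⁹)·(10.7/0.0537 + 3.33/2.34×10^-3 + 11.6/0.0552) = 0.04712 rad.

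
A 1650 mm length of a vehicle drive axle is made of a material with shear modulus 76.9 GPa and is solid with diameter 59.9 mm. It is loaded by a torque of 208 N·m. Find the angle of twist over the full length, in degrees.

J = πd⁴/32 = π(0.0599)⁴/32 = 1.264×10^-6 m⁴.
θ = T·L/(G·J) = 208.0 × 1.65 / (76.9×10⁹ × 1.264×10^-6) = 3.531×10^-3 rad.

0.202°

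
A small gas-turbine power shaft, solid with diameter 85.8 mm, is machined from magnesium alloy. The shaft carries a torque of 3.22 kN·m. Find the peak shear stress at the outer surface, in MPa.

26.0 MPa

J = πd⁴/32 = π(0.0858)⁴/32 = 5.320×10^-6 m⁴.
τ_max = T·r/J = 3220 × 0.0429 / 5.320×10^-6 = 2.596×10^7 Pa.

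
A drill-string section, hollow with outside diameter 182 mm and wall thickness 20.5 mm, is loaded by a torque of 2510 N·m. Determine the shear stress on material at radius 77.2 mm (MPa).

2.81 MPa

J = π(d_o⁴ − d_i⁴)/32 = π(0.182⁴ − 0.141⁴)/32 = 6.891×10^-5 m⁴.
Shear stress varies linearly with radius: τ = T·r/J = 2510 × 0.0772 / 6.891×10^-5 = 2.812×10^6 Pa.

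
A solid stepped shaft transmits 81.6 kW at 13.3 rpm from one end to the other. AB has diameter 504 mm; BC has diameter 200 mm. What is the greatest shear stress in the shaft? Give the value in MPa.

37.3 MPa

ω = 2π·13.3/60 = 1.393 rad/s, so T = P/ω = 81.6×10³ / 1.393 = 58590 N·m.
Under the same torque, τ_max = 16T/(πd³) is largest where d is smallest — segment BC (d = 200 mm).
τ_max = 16·58590/(π·(0.200)³) = 3.730×10^7 Pa.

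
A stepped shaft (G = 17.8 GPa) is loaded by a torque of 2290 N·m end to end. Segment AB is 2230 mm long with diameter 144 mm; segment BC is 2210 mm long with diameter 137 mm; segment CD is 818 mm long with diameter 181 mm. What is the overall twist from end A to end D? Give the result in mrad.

J_AB = π(0.144)⁴/32 = 4.22×10^-5 m⁴; J_BC = π(0.137)⁴/32 = 3.46×10^-5 m⁴; J_CD = π(0.181)⁴/32 = 1.05×10^-4 m⁴.
θ = (T/G)·Σ L_i/J_i = (2290/17.8×10⁹)·(2.23/4.22×10^-5 + 2.21/3.46×10^-5 + 0.818/1.05×10^-4) = 0.01602 rad.

16.0 mrad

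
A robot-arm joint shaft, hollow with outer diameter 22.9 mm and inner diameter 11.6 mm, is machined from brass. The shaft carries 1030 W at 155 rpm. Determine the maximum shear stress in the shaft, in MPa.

ω = 2π·155/60 = 16.23 rad/s, so T = P/ω = 1030 / 16.23 = 63.46 N·m.
J = π(d_o⁴ − d_i⁴)/32 = π(0.0229⁴ − 0.0116⁴)/32 = 2.522×10^-8 m⁴.
τ_max = T·r/J = 63.46 × 0.0115 / 2.522×10^-8 = 2.881×10^7 Pa.

28.8 MPa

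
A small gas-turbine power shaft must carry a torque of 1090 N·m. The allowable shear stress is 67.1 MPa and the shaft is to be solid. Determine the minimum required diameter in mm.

43.6 mm

For a solid shaft τ_max = 16T/(πd³), so d = (16T/(π τ_allow))^(1/3) = (16·1090/(π·6.71×10^7))^(1/3) = 0.04357 m.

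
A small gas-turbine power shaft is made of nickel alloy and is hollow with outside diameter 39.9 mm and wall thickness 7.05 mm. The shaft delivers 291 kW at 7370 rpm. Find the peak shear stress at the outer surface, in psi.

ω = 2π·7370/60 = 771.8 rad/s, so T = P/ω = 291×10³ / 771.8 = 377.0 N·m.
J = π(d_o⁴ − d_i⁴)/32 = π(0.0399⁴ − 0.0258⁴)/32 = 2.053×10^-7 m⁴.
τ_max = T·r/J = 377.0 × 0.0199 / 2.053×10^-7 = 3.664×10^7 Pa.

5310 psi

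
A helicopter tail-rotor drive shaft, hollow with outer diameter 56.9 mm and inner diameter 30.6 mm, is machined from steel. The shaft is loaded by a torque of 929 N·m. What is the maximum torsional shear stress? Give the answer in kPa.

28000 kPa

J = π(d_o⁴ − d_i⁴)/32 = π(0.0569⁴ − 0.0306⁴)/32 = 9.430×10^-7 m⁴.
τ_max = T·r/J = 929.0 × 0.0284 / 9.430×10^-7 = 2.803×10^7 Pa.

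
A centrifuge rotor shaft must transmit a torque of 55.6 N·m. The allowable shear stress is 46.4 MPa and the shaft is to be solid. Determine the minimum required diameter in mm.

For a solid shaft τ_max = 16T/(πd³), so d = (16T/(π τ_allow))^(1/3) = (16·55.60/(π·4.64×10^7))^(1/3) = 0.01827 m.

18.3 mm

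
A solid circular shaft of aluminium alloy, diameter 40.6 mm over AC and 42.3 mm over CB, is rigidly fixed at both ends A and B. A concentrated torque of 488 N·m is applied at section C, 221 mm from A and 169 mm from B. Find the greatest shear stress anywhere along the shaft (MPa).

19.9 MPa

Compatibility: T_A·a/J_AC = T_B·b/J_CB with T_A + T_B = T₀.
J_AC = 2.67×10^-7 m⁴, J_CB = 3.14×10^-7 m⁴, so T_A = T₀·(J_AC/a)/((J_AC/a)+(J_CB/b)) = 192.1 N·m, T_B = 295.9 N·m.
τ in each portion: τ_AC = 1.46×10^7 Pa, τ_CB = 1.99×10^7 Pa; maximum is in CB.
τ_max = T_CB·r/J = 295.9·0.0211/3.14×10^-7 = 1.991×10^7 Pa.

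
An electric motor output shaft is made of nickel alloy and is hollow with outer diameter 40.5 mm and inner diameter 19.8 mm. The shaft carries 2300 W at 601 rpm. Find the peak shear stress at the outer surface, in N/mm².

2.97 N/mm²

ω = 2π·601/60 = 62.94 rad/s, so T = P/ω = 2300 / 62.94 = 36.54 N·m.
J = π(d_o⁴ − d_i⁴)/32 = π(0.0405⁴ − 0.0198⁴)/32 = 2.490×10^-7 m⁴.
τ_max = T·r/J = 36.54 × 0.0203 / 2.490×10^-7 = 2.972×10^6 Pa.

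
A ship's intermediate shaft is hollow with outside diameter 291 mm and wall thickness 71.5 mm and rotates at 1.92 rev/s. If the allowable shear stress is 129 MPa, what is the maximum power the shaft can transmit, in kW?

7030 kW

J = π(d_o⁴ − d_i⁴)/32 = π(0.291⁴ − 0.148⁴)/32 = 6.569×10^-4 m⁴.
T_max = τ_allow·J/r = 1.29×10^8 × 6.569×10^-4 / 0.145 = 582400 N·m.
ω = 2π·1.92 = 12.06 rad/s, so P_max = T_max·ω = 7.026×10^6 W.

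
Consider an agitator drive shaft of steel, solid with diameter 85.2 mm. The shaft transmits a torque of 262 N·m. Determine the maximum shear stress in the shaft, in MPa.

J = πd⁴/32 = π(0.0852)⁴/32 = 5.173×10^-6 m⁴.
τ_max = T·r/J = 262.0 × 0.0426 / 5.173×10^-6 = 2.158×10^6 Pa.

2.16 MPa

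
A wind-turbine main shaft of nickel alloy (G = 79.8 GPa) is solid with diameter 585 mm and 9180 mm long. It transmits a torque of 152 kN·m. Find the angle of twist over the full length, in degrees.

J = πd⁴/32 = π(0.585)⁴/32 = 0.01150 m⁴.
θ = T·L/(G·J) = 152000 × 9.18 / (79.8×10⁹ × 0.01150) = 1.521×10^-3 rad.

0.0871°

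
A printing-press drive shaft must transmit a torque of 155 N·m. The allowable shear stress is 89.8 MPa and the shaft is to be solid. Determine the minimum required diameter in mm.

20.6 mm

For a solid shaft τ_max = 16T/(πd³), so d = (16T/(π τ_allow))^(1/3) = (16·155.0/(π·8.98×10^7))^(1/3) = 0.02064 m.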